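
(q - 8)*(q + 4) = q^2 - 4*q - 32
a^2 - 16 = (a - 4)*(a + 4)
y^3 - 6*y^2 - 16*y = y*(y - 8)*(y + 2)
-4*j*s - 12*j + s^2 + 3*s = (-4*j + s)*(s + 3)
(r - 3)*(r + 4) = r^2 + r - 12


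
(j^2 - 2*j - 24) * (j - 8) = j^3 - 10*j^2 - 8*j + 192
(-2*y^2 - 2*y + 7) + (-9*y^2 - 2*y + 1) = -11*y^2 - 4*y + 8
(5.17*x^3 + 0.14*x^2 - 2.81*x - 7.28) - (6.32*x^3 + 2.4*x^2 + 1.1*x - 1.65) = -1.15*x^3 - 2.26*x^2 - 3.91*x - 5.63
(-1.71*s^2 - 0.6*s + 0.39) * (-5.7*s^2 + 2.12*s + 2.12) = 9.747*s^4 - 0.2052*s^3 - 7.1202*s^2 - 0.4452*s + 0.8268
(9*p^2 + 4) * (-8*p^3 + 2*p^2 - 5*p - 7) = -72*p^5 + 18*p^4 - 77*p^3 - 55*p^2 - 20*p - 28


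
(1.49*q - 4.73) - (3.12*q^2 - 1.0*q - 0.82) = -3.12*q^2 + 2.49*q - 3.91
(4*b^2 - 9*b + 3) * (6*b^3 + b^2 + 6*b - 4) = 24*b^5 - 50*b^4 + 33*b^3 - 67*b^2 + 54*b - 12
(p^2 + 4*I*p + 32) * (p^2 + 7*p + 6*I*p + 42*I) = p^4 + 7*p^3 + 10*I*p^3 + 8*p^2 + 70*I*p^2 + 56*p + 192*I*p + 1344*I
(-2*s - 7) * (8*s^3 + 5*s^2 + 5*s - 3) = -16*s^4 - 66*s^3 - 45*s^2 - 29*s + 21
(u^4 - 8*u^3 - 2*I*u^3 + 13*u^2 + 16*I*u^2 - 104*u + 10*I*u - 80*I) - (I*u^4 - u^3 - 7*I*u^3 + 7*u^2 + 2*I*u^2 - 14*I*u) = u^4 - I*u^4 - 7*u^3 + 5*I*u^3 + 6*u^2 + 14*I*u^2 - 104*u + 24*I*u - 80*I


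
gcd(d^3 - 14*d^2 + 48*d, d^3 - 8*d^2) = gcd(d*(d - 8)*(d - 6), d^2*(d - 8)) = d^2 - 8*d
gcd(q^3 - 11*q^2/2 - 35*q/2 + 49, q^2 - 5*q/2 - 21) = q + 7/2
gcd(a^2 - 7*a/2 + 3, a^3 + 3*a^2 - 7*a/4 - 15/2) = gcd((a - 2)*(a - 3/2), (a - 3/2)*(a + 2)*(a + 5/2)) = a - 3/2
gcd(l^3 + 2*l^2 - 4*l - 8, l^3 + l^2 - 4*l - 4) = l^2 - 4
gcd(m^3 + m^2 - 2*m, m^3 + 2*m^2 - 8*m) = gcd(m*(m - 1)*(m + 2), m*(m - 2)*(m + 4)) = m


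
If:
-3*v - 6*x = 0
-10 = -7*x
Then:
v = -20/7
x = 10/7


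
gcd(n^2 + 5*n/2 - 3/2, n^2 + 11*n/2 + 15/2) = n + 3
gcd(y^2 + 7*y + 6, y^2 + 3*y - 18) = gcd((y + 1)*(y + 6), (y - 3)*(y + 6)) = y + 6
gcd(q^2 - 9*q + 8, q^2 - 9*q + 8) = q^2 - 9*q + 8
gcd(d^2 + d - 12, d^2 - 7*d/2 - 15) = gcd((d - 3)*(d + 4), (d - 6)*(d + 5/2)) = 1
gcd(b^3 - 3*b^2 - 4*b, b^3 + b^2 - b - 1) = b + 1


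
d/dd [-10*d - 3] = -10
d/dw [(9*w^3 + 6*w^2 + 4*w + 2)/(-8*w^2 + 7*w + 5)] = (-72*w^4 + 126*w^3 + 209*w^2 + 92*w + 6)/(64*w^4 - 112*w^3 - 31*w^2 + 70*w + 25)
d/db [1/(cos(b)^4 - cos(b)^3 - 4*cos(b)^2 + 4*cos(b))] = (4*cos(b)^3 - 3*cos(b)^2 - 8*cos(b) + 4)*sin(b)/((cos(b)^3 - cos(b)^2 - 4*cos(b) + 4)^2*cos(b)^2)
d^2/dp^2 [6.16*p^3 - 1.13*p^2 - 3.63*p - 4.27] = 36.96*p - 2.26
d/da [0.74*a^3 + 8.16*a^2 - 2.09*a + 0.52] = 2.22*a^2 + 16.32*a - 2.09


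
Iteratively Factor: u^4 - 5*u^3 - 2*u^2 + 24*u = (u)*(u^3 - 5*u^2 - 2*u + 24) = u*(u - 4)*(u^2 - u - 6) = u*(u - 4)*(u + 2)*(u - 3)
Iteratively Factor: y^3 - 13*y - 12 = (y + 3)*(y^2 - 3*y - 4) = (y - 4)*(y + 3)*(y + 1)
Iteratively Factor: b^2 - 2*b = (b)*(b - 2)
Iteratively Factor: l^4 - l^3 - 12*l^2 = (l - 4)*(l^3 + 3*l^2) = l*(l - 4)*(l^2 + 3*l) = l*(l - 4)*(l + 3)*(l)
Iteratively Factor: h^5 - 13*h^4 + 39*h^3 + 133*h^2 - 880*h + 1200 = (h + 4)*(h^4 - 17*h^3 + 107*h^2 - 295*h + 300) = (h - 4)*(h + 4)*(h^3 - 13*h^2 + 55*h - 75) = (h - 5)*(h - 4)*(h + 4)*(h^2 - 8*h + 15) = (h - 5)*(h - 4)*(h - 3)*(h + 4)*(h - 5)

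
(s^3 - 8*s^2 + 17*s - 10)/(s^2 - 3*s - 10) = (s^2 - 3*s + 2)/(s + 2)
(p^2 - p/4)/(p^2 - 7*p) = (p - 1/4)/(p - 7)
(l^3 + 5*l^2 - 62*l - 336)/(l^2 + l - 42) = (l^2 - 2*l - 48)/(l - 6)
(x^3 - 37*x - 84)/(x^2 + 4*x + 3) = (x^2 - 3*x - 28)/(x + 1)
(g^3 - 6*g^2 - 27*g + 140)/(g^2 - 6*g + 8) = (g^2 - 2*g - 35)/(g - 2)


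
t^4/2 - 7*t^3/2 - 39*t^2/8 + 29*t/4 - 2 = (t/2 + 1)*(t - 8)*(t - 1/2)^2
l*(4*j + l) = 4*j*l + l^2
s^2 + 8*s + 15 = (s + 3)*(s + 5)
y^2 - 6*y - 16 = (y - 8)*(y + 2)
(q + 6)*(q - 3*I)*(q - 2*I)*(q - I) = q^4 + 6*q^3 - 6*I*q^3 - 11*q^2 - 36*I*q^2 - 66*q + 6*I*q + 36*I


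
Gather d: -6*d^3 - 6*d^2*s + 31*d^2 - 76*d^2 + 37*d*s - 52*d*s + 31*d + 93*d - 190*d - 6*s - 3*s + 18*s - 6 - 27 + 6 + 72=-6*d^3 + d^2*(-6*s - 45) + d*(-15*s - 66) + 9*s + 45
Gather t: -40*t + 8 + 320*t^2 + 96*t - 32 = 320*t^2 + 56*t - 24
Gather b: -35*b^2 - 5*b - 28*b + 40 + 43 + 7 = -35*b^2 - 33*b + 90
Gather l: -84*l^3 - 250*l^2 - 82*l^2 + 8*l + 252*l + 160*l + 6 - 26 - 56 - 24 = -84*l^3 - 332*l^2 + 420*l - 100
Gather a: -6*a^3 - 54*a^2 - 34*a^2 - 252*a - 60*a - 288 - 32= -6*a^3 - 88*a^2 - 312*a - 320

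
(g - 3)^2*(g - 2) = g^3 - 8*g^2 + 21*g - 18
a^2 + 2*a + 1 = (a + 1)^2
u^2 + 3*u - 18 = (u - 3)*(u + 6)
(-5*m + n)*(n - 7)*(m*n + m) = -5*m^2*n^2 + 30*m^2*n + 35*m^2 + m*n^3 - 6*m*n^2 - 7*m*n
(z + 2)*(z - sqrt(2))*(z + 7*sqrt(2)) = z^3 + 2*z^2 + 6*sqrt(2)*z^2 - 14*z + 12*sqrt(2)*z - 28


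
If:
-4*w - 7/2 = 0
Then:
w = -7/8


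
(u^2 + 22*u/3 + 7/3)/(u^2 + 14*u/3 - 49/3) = (3*u + 1)/(3*u - 7)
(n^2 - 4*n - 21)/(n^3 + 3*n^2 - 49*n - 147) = 1/(n + 7)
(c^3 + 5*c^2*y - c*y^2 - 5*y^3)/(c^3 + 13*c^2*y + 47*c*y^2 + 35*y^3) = (c - y)/(c + 7*y)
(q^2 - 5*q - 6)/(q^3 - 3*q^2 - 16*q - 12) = 1/(q + 2)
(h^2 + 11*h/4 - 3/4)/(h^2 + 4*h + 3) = (h - 1/4)/(h + 1)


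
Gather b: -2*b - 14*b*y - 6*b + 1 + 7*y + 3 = b*(-14*y - 8) + 7*y + 4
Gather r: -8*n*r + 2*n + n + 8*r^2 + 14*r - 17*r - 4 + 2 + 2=3*n + 8*r^2 + r*(-8*n - 3)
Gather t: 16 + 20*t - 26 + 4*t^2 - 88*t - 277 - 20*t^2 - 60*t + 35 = -16*t^2 - 128*t - 252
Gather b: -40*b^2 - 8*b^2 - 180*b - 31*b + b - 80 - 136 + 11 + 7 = -48*b^2 - 210*b - 198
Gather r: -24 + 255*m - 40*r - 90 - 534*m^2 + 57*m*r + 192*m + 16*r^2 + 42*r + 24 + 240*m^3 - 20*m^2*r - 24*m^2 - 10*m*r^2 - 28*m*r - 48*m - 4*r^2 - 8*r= 240*m^3 - 558*m^2 + 399*m + r^2*(12 - 10*m) + r*(-20*m^2 + 29*m - 6) - 90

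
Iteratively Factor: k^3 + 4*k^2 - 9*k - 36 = (k + 4)*(k^2 - 9) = (k + 3)*(k + 4)*(k - 3)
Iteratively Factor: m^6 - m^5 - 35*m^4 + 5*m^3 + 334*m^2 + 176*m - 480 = (m - 5)*(m^5 + 4*m^4 - 15*m^3 - 70*m^2 - 16*m + 96) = (m - 5)*(m + 3)*(m^4 + m^3 - 18*m^2 - 16*m + 32) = (m - 5)*(m + 2)*(m + 3)*(m^3 - m^2 - 16*m + 16) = (m - 5)*(m - 1)*(m + 2)*(m + 3)*(m^2 - 16) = (m - 5)*(m - 1)*(m + 2)*(m + 3)*(m + 4)*(m - 4)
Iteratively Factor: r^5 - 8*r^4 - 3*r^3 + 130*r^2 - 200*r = (r + 4)*(r^4 - 12*r^3 + 45*r^2 - 50*r) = (r - 2)*(r + 4)*(r^3 - 10*r^2 + 25*r) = r*(r - 2)*(r + 4)*(r^2 - 10*r + 25) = r*(r - 5)*(r - 2)*(r + 4)*(r - 5)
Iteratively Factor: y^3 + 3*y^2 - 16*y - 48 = (y - 4)*(y^2 + 7*y + 12) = (y - 4)*(y + 3)*(y + 4)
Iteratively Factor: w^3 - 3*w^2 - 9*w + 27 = (w - 3)*(w^2 - 9) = (w - 3)*(w + 3)*(w - 3)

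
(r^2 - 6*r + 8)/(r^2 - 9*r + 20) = (r - 2)/(r - 5)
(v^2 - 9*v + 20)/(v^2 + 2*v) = (v^2 - 9*v + 20)/(v*(v + 2))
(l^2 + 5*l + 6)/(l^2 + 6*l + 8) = (l + 3)/(l + 4)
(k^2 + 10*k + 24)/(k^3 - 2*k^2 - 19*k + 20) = (k + 6)/(k^2 - 6*k + 5)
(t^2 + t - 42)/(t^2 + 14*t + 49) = (t - 6)/(t + 7)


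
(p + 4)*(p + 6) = p^2 + 10*p + 24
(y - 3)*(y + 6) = y^2 + 3*y - 18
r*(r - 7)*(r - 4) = r^3 - 11*r^2 + 28*r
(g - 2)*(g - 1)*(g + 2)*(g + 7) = g^4 + 6*g^3 - 11*g^2 - 24*g + 28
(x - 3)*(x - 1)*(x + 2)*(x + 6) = x^4 + 4*x^3 - 17*x^2 - 24*x + 36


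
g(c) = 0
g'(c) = 0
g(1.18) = 0.00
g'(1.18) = 0.00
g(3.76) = 0.00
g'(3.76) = 0.00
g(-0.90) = 0.00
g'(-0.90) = 0.00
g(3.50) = 0.00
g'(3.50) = 0.00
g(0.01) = 0.00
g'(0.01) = 0.00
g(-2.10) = 0.00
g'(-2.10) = 0.00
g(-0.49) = 0.00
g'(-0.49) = 0.00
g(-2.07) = 0.00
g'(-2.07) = 0.00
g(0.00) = 0.00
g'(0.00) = 0.00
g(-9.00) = 0.00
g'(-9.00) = 0.00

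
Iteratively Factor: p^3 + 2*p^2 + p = (p + 1)*(p^2 + p) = (p + 1)^2*(p)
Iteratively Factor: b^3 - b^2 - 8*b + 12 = (b - 2)*(b^2 + b - 6) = (b - 2)^2*(b + 3)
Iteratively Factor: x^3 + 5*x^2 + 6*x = (x)*(x^2 + 5*x + 6) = x*(x + 2)*(x + 3)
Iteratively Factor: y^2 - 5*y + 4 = (y - 1)*(y - 4)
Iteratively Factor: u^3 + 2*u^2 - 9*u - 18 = (u + 3)*(u^2 - u - 6) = (u - 3)*(u + 3)*(u + 2)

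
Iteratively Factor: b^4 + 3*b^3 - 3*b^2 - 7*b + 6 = (b - 1)*(b^3 + 4*b^2 + b - 6) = (b - 1)^2*(b^2 + 5*b + 6) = (b - 1)^2*(b + 3)*(b + 2)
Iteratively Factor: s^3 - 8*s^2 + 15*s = (s - 5)*(s^2 - 3*s) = s*(s - 5)*(s - 3)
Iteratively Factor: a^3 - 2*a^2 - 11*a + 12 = (a + 3)*(a^2 - 5*a + 4) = (a - 4)*(a + 3)*(a - 1)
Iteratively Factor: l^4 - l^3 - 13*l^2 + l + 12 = (l + 3)*(l^3 - 4*l^2 - l + 4) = (l - 1)*(l + 3)*(l^2 - 3*l - 4) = (l - 4)*(l - 1)*(l + 3)*(l + 1)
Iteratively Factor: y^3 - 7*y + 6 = (y - 2)*(y^2 + 2*y - 3) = (y - 2)*(y - 1)*(y + 3)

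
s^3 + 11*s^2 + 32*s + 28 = (s + 2)^2*(s + 7)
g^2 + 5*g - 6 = (g - 1)*(g + 6)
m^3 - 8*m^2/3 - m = m*(m - 3)*(m + 1/3)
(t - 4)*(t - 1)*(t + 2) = t^3 - 3*t^2 - 6*t + 8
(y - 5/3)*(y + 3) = y^2 + 4*y/3 - 5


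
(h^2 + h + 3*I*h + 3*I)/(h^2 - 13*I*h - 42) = (h^2 + h*(1 + 3*I) + 3*I)/(h^2 - 13*I*h - 42)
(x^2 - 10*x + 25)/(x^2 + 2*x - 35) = (x - 5)/(x + 7)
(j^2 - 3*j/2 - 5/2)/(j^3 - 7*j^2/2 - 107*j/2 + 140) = (j + 1)/(j^2 - j - 56)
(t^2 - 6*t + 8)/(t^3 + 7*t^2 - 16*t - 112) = (t - 2)/(t^2 + 11*t + 28)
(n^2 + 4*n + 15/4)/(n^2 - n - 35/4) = (2*n + 3)/(2*n - 7)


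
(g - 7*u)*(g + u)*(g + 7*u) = g^3 + g^2*u - 49*g*u^2 - 49*u^3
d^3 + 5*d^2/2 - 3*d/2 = d*(d - 1/2)*(d + 3)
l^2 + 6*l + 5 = (l + 1)*(l + 5)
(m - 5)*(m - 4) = m^2 - 9*m + 20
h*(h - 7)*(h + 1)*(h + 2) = h^4 - 4*h^3 - 19*h^2 - 14*h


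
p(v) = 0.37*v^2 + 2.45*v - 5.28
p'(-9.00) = -4.21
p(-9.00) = 2.64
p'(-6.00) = -1.99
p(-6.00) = -6.66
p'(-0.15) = 2.34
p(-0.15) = -5.64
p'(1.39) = 3.48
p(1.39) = -1.16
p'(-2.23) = 0.80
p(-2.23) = -8.90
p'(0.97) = 3.17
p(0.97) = -2.56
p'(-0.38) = 2.17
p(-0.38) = -6.16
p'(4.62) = 5.87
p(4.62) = 13.94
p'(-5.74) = -1.80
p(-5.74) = -7.15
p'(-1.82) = 1.10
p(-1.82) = -8.51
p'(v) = 0.74*v + 2.45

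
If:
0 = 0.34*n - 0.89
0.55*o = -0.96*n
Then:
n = 2.62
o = -4.57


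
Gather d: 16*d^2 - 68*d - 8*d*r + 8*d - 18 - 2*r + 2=16*d^2 + d*(-8*r - 60) - 2*r - 16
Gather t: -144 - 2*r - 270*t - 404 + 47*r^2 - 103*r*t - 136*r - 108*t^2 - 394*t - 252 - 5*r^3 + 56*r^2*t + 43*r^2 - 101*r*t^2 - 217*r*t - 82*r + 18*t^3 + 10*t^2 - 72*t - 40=-5*r^3 + 90*r^2 - 220*r + 18*t^3 + t^2*(-101*r - 98) + t*(56*r^2 - 320*r - 736) - 840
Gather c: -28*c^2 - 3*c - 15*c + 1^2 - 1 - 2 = -28*c^2 - 18*c - 2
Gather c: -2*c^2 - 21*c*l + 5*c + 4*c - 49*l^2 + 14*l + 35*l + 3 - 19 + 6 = -2*c^2 + c*(9 - 21*l) - 49*l^2 + 49*l - 10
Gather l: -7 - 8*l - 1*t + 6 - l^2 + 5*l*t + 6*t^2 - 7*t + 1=-l^2 + l*(5*t - 8) + 6*t^2 - 8*t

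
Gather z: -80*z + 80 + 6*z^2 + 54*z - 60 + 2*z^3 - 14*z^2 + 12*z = 2*z^3 - 8*z^2 - 14*z + 20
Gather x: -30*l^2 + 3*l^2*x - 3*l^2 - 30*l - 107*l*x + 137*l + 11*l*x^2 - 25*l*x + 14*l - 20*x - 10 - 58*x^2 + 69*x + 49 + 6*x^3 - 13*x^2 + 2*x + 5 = -33*l^2 + 121*l + 6*x^3 + x^2*(11*l - 71) + x*(3*l^2 - 132*l + 51) + 44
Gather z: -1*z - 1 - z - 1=-2*z - 2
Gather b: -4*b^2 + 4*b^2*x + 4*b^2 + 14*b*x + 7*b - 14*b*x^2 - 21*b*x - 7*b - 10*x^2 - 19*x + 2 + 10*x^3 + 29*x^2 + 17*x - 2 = 4*b^2*x + b*(-14*x^2 - 7*x) + 10*x^3 + 19*x^2 - 2*x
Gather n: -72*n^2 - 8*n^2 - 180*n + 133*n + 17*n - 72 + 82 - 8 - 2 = -80*n^2 - 30*n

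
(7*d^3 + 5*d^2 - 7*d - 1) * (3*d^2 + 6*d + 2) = 21*d^5 + 57*d^4 + 23*d^3 - 35*d^2 - 20*d - 2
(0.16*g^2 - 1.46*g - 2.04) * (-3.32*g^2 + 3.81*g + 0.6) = -0.5312*g^4 + 5.4568*g^3 + 1.3062*g^2 - 8.6484*g - 1.224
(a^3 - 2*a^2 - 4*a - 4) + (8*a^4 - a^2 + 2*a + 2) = 8*a^4 + a^3 - 3*a^2 - 2*a - 2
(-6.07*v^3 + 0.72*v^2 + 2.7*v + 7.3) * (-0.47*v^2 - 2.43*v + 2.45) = 2.8529*v^5 + 14.4117*v^4 - 17.8901*v^3 - 8.228*v^2 - 11.124*v + 17.885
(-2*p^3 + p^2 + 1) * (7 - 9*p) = 18*p^4 - 23*p^3 + 7*p^2 - 9*p + 7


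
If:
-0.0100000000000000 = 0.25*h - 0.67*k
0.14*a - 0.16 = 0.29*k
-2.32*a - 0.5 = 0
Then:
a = -0.22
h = -1.80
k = -0.66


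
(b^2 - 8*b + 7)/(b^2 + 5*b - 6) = (b - 7)/(b + 6)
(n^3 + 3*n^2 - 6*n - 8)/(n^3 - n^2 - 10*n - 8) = (n^2 + 2*n - 8)/(n^2 - 2*n - 8)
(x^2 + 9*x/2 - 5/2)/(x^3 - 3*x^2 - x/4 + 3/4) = 2*(x + 5)/(2*x^2 - 5*x - 3)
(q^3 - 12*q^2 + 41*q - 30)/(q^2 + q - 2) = (q^2 - 11*q + 30)/(q + 2)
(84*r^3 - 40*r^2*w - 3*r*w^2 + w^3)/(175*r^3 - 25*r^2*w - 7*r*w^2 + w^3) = (12*r^2 - 4*r*w - w^2)/(25*r^2 - w^2)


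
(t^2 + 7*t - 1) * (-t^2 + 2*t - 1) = -t^4 - 5*t^3 + 14*t^2 - 9*t + 1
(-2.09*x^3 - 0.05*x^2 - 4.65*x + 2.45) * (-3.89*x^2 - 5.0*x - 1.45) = 8.1301*x^5 + 10.6445*x^4 + 21.369*x^3 + 13.792*x^2 - 5.5075*x - 3.5525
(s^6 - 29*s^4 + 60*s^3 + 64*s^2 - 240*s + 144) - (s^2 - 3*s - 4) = s^6 - 29*s^4 + 60*s^3 + 63*s^2 - 237*s + 148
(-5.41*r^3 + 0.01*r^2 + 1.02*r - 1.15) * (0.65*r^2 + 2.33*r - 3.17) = -3.5165*r^5 - 12.5988*r^4 + 17.836*r^3 + 1.5974*r^2 - 5.9129*r + 3.6455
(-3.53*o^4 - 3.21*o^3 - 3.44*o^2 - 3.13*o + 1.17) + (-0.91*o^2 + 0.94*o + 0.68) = -3.53*o^4 - 3.21*o^3 - 4.35*o^2 - 2.19*o + 1.85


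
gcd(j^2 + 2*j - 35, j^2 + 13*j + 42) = j + 7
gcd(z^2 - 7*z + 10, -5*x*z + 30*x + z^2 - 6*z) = 1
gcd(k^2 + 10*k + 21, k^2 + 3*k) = k + 3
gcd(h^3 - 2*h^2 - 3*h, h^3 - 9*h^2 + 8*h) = h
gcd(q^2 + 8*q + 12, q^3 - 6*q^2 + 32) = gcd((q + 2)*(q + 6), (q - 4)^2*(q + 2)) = q + 2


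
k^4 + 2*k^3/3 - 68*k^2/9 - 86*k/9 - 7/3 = (k - 3)*(k + 1/3)*(k + 1)*(k + 7/3)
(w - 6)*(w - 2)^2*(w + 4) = w^4 - 6*w^3 - 12*w^2 + 88*w - 96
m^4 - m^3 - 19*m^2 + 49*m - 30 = (m - 3)*(m - 2)*(m - 1)*(m + 5)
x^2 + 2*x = x*(x + 2)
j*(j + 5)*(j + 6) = j^3 + 11*j^2 + 30*j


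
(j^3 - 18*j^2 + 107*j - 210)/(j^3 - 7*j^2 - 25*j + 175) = (j - 6)/(j + 5)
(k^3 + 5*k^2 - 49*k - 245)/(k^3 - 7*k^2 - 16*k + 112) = (k^2 + 12*k + 35)/(k^2 - 16)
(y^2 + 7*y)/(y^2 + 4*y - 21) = y/(y - 3)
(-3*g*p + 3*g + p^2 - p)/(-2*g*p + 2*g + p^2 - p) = (-3*g + p)/(-2*g + p)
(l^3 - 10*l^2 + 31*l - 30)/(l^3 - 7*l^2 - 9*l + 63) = (l^2 - 7*l + 10)/(l^2 - 4*l - 21)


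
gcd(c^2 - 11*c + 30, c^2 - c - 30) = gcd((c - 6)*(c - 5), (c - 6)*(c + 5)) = c - 6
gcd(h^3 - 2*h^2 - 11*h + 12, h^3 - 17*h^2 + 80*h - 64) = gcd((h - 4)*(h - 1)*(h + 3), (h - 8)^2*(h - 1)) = h - 1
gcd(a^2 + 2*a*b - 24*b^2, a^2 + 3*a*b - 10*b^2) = 1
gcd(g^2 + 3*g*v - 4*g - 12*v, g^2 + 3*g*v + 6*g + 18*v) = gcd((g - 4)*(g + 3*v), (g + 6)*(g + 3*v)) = g + 3*v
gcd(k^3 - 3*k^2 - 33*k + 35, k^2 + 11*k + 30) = k + 5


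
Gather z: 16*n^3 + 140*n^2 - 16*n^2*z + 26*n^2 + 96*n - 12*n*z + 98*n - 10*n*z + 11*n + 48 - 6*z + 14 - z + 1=16*n^3 + 166*n^2 + 205*n + z*(-16*n^2 - 22*n - 7) + 63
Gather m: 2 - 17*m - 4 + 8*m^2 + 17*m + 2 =8*m^2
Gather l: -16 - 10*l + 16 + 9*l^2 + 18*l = 9*l^2 + 8*l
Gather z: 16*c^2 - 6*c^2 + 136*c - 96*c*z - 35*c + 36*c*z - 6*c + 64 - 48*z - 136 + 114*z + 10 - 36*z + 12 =10*c^2 + 95*c + z*(30 - 60*c) - 50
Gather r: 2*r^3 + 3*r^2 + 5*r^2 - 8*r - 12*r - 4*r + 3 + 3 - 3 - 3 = 2*r^3 + 8*r^2 - 24*r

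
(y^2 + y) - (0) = y^2 + y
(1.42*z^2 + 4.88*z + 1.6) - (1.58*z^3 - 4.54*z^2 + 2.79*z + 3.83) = -1.58*z^3 + 5.96*z^2 + 2.09*z - 2.23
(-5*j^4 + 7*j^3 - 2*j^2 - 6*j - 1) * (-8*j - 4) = 40*j^5 - 36*j^4 - 12*j^3 + 56*j^2 + 32*j + 4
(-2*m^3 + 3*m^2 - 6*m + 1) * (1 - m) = 2*m^4 - 5*m^3 + 9*m^2 - 7*m + 1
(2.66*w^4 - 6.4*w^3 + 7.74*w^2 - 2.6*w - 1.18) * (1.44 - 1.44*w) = -3.8304*w^5 + 13.0464*w^4 - 20.3616*w^3 + 14.8896*w^2 - 2.0448*w - 1.6992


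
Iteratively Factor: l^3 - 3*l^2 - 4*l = (l + 1)*(l^2 - 4*l) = (l - 4)*(l + 1)*(l)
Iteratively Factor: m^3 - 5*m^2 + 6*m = (m - 2)*(m^2 - 3*m) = m*(m - 2)*(m - 3)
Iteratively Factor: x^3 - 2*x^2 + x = (x)*(x^2 - 2*x + 1) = x*(x - 1)*(x - 1)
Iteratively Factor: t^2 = (t)*(t)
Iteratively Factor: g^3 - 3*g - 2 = (g - 2)*(g^2 + 2*g + 1) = (g - 2)*(g + 1)*(g + 1)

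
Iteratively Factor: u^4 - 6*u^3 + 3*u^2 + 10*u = (u)*(u^3 - 6*u^2 + 3*u + 10) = u*(u - 5)*(u^2 - u - 2) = u*(u - 5)*(u - 2)*(u + 1)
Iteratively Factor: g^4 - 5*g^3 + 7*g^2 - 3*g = (g)*(g^3 - 5*g^2 + 7*g - 3) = g*(g - 3)*(g^2 - 2*g + 1) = g*(g - 3)*(g - 1)*(g - 1)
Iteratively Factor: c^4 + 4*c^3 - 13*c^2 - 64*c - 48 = (c + 3)*(c^3 + c^2 - 16*c - 16) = (c + 3)*(c + 4)*(c^2 - 3*c - 4) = (c - 4)*(c + 3)*(c + 4)*(c + 1)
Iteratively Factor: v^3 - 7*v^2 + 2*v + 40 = (v - 4)*(v^2 - 3*v - 10) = (v - 5)*(v - 4)*(v + 2)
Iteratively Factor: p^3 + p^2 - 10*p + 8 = (p + 4)*(p^2 - 3*p + 2) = (p - 2)*(p + 4)*(p - 1)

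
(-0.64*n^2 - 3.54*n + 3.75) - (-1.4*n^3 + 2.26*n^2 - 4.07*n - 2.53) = 1.4*n^3 - 2.9*n^2 + 0.53*n + 6.28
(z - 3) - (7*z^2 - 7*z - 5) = -7*z^2 + 8*z + 2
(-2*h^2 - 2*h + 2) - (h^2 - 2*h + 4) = -3*h^2 - 2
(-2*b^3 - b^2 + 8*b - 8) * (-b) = 2*b^4 + b^3 - 8*b^2 + 8*b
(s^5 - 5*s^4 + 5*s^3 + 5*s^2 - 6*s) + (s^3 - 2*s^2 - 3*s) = s^5 - 5*s^4 + 6*s^3 + 3*s^2 - 9*s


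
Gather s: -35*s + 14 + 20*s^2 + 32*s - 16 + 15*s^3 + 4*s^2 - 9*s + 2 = 15*s^3 + 24*s^2 - 12*s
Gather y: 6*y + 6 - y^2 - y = -y^2 + 5*y + 6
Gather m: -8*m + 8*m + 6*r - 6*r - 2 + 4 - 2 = 0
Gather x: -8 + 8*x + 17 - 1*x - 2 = 7*x + 7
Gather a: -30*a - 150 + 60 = -30*a - 90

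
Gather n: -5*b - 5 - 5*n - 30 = -5*b - 5*n - 35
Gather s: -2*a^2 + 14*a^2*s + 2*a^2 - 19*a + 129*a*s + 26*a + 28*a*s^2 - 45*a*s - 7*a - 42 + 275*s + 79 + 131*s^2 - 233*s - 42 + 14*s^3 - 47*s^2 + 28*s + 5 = 14*s^3 + s^2*(28*a + 84) + s*(14*a^2 + 84*a + 70)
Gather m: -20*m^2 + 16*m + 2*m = -20*m^2 + 18*m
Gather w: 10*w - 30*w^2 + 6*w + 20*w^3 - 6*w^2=20*w^3 - 36*w^2 + 16*w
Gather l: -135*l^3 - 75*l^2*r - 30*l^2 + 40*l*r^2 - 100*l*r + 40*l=-135*l^3 + l^2*(-75*r - 30) + l*(40*r^2 - 100*r + 40)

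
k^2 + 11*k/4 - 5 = (k - 5/4)*(k + 4)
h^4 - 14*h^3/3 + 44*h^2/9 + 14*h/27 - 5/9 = (h - 3)*(h - 5/3)*(h - 1/3)*(h + 1/3)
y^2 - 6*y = y*(y - 6)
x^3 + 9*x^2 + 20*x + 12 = (x + 1)*(x + 2)*(x + 6)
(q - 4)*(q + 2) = q^2 - 2*q - 8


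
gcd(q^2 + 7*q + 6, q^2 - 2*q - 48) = q + 6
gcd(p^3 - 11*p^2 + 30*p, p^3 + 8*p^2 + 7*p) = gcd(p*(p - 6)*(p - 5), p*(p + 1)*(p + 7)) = p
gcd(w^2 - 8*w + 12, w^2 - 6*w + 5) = 1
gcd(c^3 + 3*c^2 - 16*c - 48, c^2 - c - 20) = c + 4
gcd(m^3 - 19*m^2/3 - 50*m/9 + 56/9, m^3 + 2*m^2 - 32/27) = m^2 + 2*m/3 - 8/9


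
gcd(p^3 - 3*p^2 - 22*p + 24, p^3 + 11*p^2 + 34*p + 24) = p + 4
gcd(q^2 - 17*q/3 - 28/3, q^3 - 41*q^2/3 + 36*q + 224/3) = q^2 - 17*q/3 - 28/3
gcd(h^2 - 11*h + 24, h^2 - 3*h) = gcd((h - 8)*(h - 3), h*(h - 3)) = h - 3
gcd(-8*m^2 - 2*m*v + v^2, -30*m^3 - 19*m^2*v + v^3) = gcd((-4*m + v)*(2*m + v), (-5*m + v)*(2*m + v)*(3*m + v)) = 2*m + v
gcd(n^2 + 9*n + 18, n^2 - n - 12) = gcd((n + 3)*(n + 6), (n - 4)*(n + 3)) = n + 3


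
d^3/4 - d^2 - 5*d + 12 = (d/4 + 1)*(d - 6)*(d - 2)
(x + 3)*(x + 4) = x^2 + 7*x + 12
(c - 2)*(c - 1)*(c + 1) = c^3 - 2*c^2 - c + 2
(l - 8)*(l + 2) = l^2 - 6*l - 16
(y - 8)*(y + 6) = y^2 - 2*y - 48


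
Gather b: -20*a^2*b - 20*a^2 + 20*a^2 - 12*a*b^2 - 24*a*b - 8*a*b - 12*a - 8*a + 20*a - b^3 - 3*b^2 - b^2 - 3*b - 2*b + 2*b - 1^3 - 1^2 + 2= -b^3 + b^2*(-12*a - 4) + b*(-20*a^2 - 32*a - 3)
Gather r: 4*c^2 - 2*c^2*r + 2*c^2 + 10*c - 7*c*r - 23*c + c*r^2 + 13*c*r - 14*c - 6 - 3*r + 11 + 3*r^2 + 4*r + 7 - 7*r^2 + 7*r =6*c^2 - 27*c + r^2*(c - 4) + r*(-2*c^2 + 6*c + 8) + 12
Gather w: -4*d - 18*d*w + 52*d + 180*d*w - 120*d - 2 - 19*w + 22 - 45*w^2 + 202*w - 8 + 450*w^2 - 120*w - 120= -72*d + 405*w^2 + w*(162*d + 63) - 108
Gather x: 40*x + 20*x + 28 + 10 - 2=60*x + 36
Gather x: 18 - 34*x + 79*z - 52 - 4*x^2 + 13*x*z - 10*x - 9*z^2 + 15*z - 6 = -4*x^2 + x*(13*z - 44) - 9*z^2 + 94*z - 40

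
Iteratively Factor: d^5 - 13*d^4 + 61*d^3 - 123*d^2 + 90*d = (d - 3)*(d^4 - 10*d^3 + 31*d^2 - 30*d) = (d - 3)^2*(d^3 - 7*d^2 + 10*d) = d*(d - 3)^2*(d^2 - 7*d + 10) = d*(d - 5)*(d - 3)^2*(d - 2)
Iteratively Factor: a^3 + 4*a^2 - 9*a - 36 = (a + 4)*(a^2 - 9) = (a + 3)*(a + 4)*(a - 3)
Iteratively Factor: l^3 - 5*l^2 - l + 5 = (l - 1)*(l^2 - 4*l - 5) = (l - 5)*(l - 1)*(l + 1)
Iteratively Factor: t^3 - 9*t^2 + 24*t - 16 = (t - 4)*(t^2 - 5*t + 4) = (t - 4)^2*(t - 1)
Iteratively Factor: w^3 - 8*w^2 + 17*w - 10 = (w - 1)*(w^2 - 7*w + 10) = (w - 5)*(w - 1)*(w - 2)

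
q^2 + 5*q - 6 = (q - 1)*(q + 6)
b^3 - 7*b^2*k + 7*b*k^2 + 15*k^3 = (b - 5*k)*(b - 3*k)*(b + k)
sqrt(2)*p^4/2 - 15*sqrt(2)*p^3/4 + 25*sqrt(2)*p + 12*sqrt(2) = (p - 6)*(p - 4)*(p + 1/2)*(sqrt(2)*p/2 + sqrt(2))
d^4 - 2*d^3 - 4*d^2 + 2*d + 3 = (d - 3)*(d - 1)*(d + 1)^2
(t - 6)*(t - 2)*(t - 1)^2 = t^4 - 10*t^3 + 29*t^2 - 32*t + 12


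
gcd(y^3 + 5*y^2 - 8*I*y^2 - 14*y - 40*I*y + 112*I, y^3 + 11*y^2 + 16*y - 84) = y^2 + 5*y - 14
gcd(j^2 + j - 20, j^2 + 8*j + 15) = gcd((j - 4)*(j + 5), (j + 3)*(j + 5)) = j + 5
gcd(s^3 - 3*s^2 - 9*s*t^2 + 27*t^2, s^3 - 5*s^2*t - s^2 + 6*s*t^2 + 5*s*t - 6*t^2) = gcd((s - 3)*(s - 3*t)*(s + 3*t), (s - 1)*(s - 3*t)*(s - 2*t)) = s - 3*t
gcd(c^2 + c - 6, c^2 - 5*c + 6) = c - 2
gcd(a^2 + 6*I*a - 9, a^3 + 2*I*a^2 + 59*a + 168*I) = a + 3*I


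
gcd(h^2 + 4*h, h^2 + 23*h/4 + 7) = h + 4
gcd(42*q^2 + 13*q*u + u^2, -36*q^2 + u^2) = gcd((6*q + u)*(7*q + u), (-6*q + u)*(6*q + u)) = 6*q + u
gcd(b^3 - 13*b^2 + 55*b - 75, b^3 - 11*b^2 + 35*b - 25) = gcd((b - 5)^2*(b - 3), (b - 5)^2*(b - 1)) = b^2 - 10*b + 25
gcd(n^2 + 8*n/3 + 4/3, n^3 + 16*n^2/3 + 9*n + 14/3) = n + 2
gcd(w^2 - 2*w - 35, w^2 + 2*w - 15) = w + 5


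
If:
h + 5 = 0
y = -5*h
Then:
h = -5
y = 25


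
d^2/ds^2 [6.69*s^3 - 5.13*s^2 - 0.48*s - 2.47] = 40.14*s - 10.26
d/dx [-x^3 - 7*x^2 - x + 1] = -3*x^2 - 14*x - 1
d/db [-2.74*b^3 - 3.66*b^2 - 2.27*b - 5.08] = -8.22*b^2 - 7.32*b - 2.27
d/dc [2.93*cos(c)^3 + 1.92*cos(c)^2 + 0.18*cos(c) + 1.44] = (8.79*sin(c)^2 - 3.84*cos(c) - 8.97)*sin(c)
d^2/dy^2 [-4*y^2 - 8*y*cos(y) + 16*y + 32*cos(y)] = 8*y*cos(y) + 16*sin(y) - 32*cos(y) - 8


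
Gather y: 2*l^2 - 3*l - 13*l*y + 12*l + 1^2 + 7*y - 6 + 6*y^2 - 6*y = 2*l^2 + 9*l + 6*y^2 + y*(1 - 13*l) - 5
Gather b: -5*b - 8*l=-5*b - 8*l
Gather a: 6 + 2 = 8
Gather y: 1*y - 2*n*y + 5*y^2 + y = 5*y^2 + y*(2 - 2*n)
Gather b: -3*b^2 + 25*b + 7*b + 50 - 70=-3*b^2 + 32*b - 20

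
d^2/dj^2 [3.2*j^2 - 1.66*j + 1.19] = 6.40000000000000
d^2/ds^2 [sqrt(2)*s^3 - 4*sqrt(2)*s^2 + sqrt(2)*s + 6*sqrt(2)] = sqrt(2)*(6*s - 8)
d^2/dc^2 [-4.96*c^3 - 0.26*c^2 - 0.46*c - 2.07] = -29.76*c - 0.52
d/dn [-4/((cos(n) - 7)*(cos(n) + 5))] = 8*(1 - cos(n))*sin(n)/((cos(n) - 7)^2*(cos(n) + 5)^2)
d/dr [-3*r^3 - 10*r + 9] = -9*r^2 - 10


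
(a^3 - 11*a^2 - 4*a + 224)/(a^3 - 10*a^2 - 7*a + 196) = (a - 8)/(a - 7)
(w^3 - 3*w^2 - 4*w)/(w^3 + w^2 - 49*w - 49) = w*(w - 4)/(w^2 - 49)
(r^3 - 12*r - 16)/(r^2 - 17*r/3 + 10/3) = 3*(r^3 - 12*r - 16)/(3*r^2 - 17*r + 10)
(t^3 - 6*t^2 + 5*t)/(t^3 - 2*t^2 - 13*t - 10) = t*(t - 1)/(t^2 + 3*t + 2)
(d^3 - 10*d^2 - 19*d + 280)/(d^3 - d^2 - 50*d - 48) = (d^2 - 2*d - 35)/(d^2 + 7*d + 6)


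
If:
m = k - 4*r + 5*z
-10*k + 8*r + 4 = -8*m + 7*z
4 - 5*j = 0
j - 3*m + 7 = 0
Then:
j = 4/5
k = 3*z/8 + 49/20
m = 13/5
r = 43*z/32 - 3/80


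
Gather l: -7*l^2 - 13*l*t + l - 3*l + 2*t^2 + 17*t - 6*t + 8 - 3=-7*l^2 + l*(-13*t - 2) + 2*t^2 + 11*t + 5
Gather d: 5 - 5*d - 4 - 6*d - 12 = -11*d - 11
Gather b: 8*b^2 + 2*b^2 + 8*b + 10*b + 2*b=10*b^2 + 20*b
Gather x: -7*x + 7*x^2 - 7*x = 7*x^2 - 14*x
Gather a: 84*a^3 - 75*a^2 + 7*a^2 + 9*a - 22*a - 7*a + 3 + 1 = 84*a^3 - 68*a^2 - 20*a + 4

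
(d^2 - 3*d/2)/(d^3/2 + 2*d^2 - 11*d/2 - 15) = d*(2*d - 3)/(d^3 + 4*d^2 - 11*d - 30)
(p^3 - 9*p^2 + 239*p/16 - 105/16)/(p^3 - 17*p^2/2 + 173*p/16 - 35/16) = (4*p - 3)/(4*p - 1)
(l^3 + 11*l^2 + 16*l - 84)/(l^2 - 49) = (l^2 + 4*l - 12)/(l - 7)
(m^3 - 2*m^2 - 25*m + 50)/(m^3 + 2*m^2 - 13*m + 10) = (m - 5)/(m - 1)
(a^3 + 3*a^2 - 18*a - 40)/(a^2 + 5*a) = a - 2 - 8/a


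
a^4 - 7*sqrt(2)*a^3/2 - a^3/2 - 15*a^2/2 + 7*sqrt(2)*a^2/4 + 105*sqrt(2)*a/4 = a*(a - 3)*(a + 5/2)*(a - 7*sqrt(2)/2)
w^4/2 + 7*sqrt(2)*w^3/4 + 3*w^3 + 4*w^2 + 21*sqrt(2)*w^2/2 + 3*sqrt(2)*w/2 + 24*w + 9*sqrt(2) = (w/2 + sqrt(2)/2)*(w + 6)*(w + sqrt(2))*(w + 3*sqrt(2)/2)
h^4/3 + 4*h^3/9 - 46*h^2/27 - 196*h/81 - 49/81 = (h/3 + 1/3)*(h - 7/3)*(h + 1/3)*(h + 7/3)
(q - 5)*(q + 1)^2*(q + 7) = q^4 + 4*q^3 - 30*q^2 - 68*q - 35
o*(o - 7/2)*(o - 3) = o^3 - 13*o^2/2 + 21*o/2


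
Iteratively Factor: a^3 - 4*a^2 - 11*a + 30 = (a - 5)*(a^2 + a - 6) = (a - 5)*(a + 3)*(a - 2)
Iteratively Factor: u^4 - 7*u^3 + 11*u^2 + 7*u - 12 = (u - 4)*(u^3 - 3*u^2 - u + 3) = (u - 4)*(u - 1)*(u^2 - 2*u - 3) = (u - 4)*(u - 3)*(u - 1)*(u + 1)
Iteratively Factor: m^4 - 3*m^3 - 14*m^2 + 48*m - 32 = (m + 4)*(m^3 - 7*m^2 + 14*m - 8) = (m - 2)*(m + 4)*(m^2 - 5*m + 4) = (m - 2)*(m - 1)*(m + 4)*(m - 4)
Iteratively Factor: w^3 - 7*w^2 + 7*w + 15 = (w + 1)*(w^2 - 8*w + 15) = (w - 5)*(w + 1)*(w - 3)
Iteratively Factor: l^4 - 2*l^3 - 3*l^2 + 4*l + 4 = (l + 1)*(l^3 - 3*l^2 + 4) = (l - 2)*(l + 1)*(l^2 - l - 2) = (l - 2)*(l + 1)^2*(l - 2)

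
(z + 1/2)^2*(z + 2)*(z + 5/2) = z^4 + 11*z^3/2 + 39*z^2/4 + 49*z/8 + 5/4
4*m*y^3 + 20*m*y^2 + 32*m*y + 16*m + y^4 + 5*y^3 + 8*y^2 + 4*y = (4*m + y)*(y + 1)*(y + 2)^2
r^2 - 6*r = r*(r - 6)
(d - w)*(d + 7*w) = d^2 + 6*d*w - 7*w^2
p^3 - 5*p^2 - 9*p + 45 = (p - 5)*(p - 3)*(p + 3)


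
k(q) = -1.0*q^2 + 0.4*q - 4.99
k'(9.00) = -17.60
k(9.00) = -82.39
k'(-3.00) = 6.40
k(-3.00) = -15.19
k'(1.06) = -1.72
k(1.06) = -5.69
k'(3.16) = -5.92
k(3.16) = -13.71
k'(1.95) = -3.50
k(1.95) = -8.01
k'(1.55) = -2.70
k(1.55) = -6.77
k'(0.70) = -1.00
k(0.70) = -5.20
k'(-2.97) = 6.34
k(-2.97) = -15.00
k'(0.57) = -0.74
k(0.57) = -5.09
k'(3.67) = -6.94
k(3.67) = -16.99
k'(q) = 0.4 - 2.0*q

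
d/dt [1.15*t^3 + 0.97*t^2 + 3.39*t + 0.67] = 3.45*t^2 + 1.94*t + 3.39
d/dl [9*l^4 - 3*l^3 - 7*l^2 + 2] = l*(36*l^2 - 9*l - 14)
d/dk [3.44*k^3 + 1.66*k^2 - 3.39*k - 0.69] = 10.32*k^2 + 3.32*k - 3.39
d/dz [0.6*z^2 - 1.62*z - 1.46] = 1.2*z - 1.62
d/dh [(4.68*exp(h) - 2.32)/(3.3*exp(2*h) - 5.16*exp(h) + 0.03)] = (-15.444*exp(2*h) + 15.312*exp(h) - 11.8308)*exp(h)/(10.89*exp(4*h) - 34.056*exp(3*h) + 26.8236*exp(2*h) - 0.3096*exp(h) + 0.0009)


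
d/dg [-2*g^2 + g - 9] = 1 - 4*g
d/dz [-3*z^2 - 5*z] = -6*z - 5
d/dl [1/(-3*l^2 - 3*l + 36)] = (2*l + 1)/(3*(l^2 + l - 12)^2)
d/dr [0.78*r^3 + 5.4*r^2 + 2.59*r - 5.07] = 2.34*r^2 + 10.8*r + 2.59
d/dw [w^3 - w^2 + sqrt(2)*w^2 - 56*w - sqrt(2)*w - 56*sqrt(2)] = 3*w^2 - 2*w + 2*sqrt(2)*w - 56 - sqrt(2)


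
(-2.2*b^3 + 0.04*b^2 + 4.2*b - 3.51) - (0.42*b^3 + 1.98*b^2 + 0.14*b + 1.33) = -2.62*b^3 - 1.94*b^2 + 4.06*b - 4.84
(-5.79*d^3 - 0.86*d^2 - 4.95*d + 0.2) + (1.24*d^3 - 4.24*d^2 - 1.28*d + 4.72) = -4.55*d^3 - 5.1*d^2 - 6.23*d + 4.92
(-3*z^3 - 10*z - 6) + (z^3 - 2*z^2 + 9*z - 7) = -2*z^3 - 2*z^2 - z - 13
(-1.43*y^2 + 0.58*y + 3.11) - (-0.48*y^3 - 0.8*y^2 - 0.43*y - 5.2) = 0.48*y^3 - 0.63*y^2 + 1.01*y + 8.31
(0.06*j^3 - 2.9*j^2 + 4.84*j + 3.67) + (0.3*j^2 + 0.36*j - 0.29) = 0.06*j^3 - 2.6*j^2 + 5.2*j + 3.38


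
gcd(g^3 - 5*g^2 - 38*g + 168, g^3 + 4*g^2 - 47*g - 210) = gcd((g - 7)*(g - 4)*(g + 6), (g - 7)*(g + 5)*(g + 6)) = g^2 - g - 42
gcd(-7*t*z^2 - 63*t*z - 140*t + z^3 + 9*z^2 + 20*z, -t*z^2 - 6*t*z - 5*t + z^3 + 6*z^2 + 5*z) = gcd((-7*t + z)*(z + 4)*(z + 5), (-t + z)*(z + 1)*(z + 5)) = z + 5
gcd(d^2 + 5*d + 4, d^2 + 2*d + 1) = d + 1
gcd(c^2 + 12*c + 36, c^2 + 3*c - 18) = c + 6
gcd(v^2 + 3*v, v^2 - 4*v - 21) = v + 3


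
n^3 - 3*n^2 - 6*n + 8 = (n - 4)*(n - 1)*(n + 2)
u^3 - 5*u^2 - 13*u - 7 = (u - 7)*(u + 1)^2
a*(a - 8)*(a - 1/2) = a^3 - 17*a^2/2 + 4*a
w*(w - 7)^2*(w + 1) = w^4 - 13*w^3 + 35*w^2 + 49*w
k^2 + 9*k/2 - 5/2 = (k - 1/2)*(k + 5)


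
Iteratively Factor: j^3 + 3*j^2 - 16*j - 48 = (j + 3)*(j^2 - 16) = (j - 4)*(j + 3)*(j + 4)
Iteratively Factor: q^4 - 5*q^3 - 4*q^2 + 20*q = (q + 2)*(q^3 - 7*q^2 + 10*q) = q*(q + 2)*(q^2 - 7*q + 10) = q*(q - 5)*(q + 2)*(q - 2)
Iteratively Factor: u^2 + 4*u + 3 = (u + 3)*(u + 1)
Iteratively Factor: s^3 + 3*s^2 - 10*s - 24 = (s + 2)*(s^2 + s - 12) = (s - 3)*(s + 2)*(s + 4)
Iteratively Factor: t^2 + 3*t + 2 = (t + 1)*(t + 2)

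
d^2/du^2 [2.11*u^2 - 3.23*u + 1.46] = 4.22000000000000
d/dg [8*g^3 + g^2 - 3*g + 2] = 24*g^2 + 2*g - 3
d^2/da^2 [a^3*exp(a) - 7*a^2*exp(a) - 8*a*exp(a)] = (a^3 - a^2 - 30*a - 30)*exp(a)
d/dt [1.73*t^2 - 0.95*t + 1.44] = 3.46*t - 0.95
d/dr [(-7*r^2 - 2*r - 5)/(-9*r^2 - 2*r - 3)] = 4*(-r^2 - 12*r - 1)/(81*r^4 + 36*r^3 + 58*r^2 + 12*r + 9)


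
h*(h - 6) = h^2 - 6*h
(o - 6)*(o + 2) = o^2 - 4*o - 12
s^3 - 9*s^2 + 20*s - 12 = (s - 6)*(s - 2)*(s - 1)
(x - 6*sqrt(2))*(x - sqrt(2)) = x^2 - 7*sqrt(2)*x + 12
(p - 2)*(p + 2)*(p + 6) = p^3 + 6*p^2 - 4*p - 24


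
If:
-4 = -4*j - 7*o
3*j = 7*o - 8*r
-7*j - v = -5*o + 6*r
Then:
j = -28*v/129 - 4/129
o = 16*v/129 + 76/129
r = 49*v/258 + 68/129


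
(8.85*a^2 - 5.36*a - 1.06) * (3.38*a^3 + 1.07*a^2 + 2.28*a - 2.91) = 29.913*a^5 - 8.6473*a^4 + 10.86*a^3 - 39.1085*a^2 + 13.1808*a + 3.0846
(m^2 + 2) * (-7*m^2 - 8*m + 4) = -7*m^4 - 8*m^3 - 10*m^2 - 16*m + 8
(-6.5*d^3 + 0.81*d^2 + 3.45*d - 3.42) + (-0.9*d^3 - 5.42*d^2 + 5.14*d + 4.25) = -7.4*d^3 - 4.61*d^2 + 8.59*d + 0.83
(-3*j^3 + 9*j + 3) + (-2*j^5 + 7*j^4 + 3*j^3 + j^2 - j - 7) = -2*j^5 + 7*j^4 + j^2 + 8*j - 4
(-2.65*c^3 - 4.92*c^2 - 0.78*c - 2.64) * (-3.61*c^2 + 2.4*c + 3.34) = 9.5665*c^5 + 11.4012*c^4 - 17.8432*c^3 - 8.7744*c^2 - 8.9412*c - 8.8176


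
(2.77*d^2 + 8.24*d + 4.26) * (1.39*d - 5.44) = 3.8503*d^3 - 3.6152*d^2 - 38.9042*d - 23.1744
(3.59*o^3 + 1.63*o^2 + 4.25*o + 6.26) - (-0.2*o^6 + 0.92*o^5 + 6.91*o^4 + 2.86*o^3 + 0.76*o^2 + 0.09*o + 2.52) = 0.2*o^6 - 0.92*o^5 - 6.91*o^4 + 0.73*o^3 + 0.87*o^2 + 4.16*o + 3.74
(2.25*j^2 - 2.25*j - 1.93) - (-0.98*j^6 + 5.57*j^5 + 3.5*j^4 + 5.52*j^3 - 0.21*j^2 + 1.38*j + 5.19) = 0.98*j^6 - 5.57*j^5 - 3.5*j^4 - 5.52*j^3 + 2.46*j^2 - 3.63*j - 7.12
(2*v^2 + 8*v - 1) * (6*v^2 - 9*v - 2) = 12*v^4 + 30*v^3 - 82*v^2 - 7*v + 2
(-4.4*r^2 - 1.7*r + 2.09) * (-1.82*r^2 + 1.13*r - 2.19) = 8.008*r^4 - 1.878*r^3 + 3.9112*r^2 + 6.0847*r - 4.5771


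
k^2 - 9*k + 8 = (k - 8)*(k - 1)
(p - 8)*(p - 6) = p^2 - 14*p + 48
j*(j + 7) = j^2 + 7*j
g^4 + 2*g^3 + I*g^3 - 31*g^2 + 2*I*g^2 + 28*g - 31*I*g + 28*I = (g - 4)*(g - 1)*(g + 7)*(g + I)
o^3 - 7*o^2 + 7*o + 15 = (o - 5)*(o - 3)*(o + 1)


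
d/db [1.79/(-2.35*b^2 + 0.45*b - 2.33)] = (8.413*b - 0.8055)/(2.35*b^2 - 0.45*b + 2.33)^2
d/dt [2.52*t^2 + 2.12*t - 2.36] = 5.04*t + 2.12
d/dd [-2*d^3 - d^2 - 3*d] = -6*d^2 - 2*d - 3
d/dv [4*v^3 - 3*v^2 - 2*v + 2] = 12*v^2 - 6*v - 2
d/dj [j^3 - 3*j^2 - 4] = 3*j*(j - 2)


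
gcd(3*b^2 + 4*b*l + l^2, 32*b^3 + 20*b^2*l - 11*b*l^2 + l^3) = b + l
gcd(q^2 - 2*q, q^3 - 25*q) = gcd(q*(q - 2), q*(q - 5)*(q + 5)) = q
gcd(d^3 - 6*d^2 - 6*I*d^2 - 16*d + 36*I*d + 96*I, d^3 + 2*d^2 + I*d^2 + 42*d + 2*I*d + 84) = d^2 + d*(2 - 6*I) - 12*I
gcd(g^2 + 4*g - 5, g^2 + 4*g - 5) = g^2 + 4*g - 5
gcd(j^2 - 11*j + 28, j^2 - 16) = j - 4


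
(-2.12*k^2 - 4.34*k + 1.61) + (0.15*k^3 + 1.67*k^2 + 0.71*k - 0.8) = 0.15*k^3 - 0.45*k^2 - 3.63*k + 0.81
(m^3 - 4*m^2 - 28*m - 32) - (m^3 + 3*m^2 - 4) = -7*m^2 - 28*m - 28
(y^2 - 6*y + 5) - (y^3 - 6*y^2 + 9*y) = -y^3 + 7*y^2 - 15*y + 5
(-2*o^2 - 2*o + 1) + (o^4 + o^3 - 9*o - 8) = o^4 + o^3 - 2*o^2 - 11*o - 7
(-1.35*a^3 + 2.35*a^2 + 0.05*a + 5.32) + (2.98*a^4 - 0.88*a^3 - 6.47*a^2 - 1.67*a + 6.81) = 2.98*a^4 - 2.23*a^3 - 4.12*a^2 - 1.62*a + 12.13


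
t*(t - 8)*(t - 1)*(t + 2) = t^4 - 7*t^3 - 10*t^2 + 16*t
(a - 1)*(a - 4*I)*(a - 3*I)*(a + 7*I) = a^4 - a^3 + 37*a^2 - 37*a - 84*I*a + 84*I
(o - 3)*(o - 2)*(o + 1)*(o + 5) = o^4 + o^3 - 19*o^2 + 11*o + 30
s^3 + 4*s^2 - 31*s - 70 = (s - 5)*(s + 2)*(s + 7)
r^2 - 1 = (r - 1)*(r + 1)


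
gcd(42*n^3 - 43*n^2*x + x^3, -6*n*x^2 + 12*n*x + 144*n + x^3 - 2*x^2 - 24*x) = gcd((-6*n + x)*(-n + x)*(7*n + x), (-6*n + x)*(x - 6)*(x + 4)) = -6*n + x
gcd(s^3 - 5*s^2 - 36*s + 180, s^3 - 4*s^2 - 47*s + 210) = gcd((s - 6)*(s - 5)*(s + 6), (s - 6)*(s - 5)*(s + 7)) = s^2 - 11*s + 30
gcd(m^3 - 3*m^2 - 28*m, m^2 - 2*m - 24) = m + 4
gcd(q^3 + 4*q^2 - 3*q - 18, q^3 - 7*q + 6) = q^2 + q - 6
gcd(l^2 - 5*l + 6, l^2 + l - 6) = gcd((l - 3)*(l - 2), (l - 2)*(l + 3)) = l - 2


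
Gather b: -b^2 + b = -b^2 + b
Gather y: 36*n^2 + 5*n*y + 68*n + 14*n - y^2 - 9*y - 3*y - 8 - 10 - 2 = 36*n^2 + 82*n - y^2 + y*(5*n - 12) - 20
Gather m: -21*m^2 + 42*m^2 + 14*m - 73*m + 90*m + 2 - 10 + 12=21*m^2 + 31*m + 4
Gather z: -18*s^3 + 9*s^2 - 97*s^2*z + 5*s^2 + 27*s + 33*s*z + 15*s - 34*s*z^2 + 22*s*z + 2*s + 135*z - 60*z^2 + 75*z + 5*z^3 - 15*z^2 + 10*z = -18*s^3 + 14*s^2 + 44*s + 5*z^3 + z^2*(-34*s - 75) + z*(-97*s^2 + 55*s + 220)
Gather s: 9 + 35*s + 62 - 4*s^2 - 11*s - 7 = -4*s^2 + 24*s + 64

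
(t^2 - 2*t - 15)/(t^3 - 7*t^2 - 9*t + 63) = (t - 5)/(t^2 - 10*t + 21)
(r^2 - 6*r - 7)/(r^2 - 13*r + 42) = (r + 1)/(r - 6)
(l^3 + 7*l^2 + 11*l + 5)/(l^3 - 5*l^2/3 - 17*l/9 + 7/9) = 9*(l^2 + 6*l + 5)/(9*l^2 - 24*l + 7)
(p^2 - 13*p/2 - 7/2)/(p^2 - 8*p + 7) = (p + 1/2)/(p - 1)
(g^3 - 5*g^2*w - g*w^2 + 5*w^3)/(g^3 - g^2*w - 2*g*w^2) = (-g^2 + 6*g*w - 5*w^2)/(g*(-g + 2*w))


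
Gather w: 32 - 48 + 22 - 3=3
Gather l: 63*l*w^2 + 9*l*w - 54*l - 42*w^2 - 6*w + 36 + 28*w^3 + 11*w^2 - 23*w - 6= l*(63*w^2 + 9*w - 54) + 28*w^3 - 31*w^2 - 29*w + 30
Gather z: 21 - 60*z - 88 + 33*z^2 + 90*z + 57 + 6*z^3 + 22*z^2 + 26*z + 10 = 6*z^3 + 55*z^2 + 56*z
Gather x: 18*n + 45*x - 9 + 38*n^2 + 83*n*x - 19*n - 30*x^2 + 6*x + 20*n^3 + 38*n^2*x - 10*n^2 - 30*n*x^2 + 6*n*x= 20*n^3 + 28*n^2 - n + x^2*(-30*n - 30) + x*(38*n^2 + 89*n + 51) - 9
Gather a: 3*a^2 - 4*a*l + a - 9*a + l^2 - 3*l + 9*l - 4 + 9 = 3*a^2 + a*(-4*l - 8) + l^2 + 6*l + 5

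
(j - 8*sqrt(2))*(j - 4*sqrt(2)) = j^2 - 12*sqrt(2)*j + 64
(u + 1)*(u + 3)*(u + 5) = u^3 + 9*u^2 + 23*u + 15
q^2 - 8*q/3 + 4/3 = (q - 2)*(q - 2/3)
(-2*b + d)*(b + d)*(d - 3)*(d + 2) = -2*b^2*d^2 + 2*b^2*d + 12*b^2 - b*d^3 + b*d^2 + 6*b*d + d^4 - d^3 - 6*d^2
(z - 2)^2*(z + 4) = z^3 - 12*z + 16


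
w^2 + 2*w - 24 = (w - 4)*(w + 6)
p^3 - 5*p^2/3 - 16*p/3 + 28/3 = (p - 2)^2*(p + 7/3)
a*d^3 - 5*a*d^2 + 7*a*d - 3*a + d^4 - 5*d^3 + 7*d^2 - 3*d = (a + d)*(d - 3)*(d - 1)^2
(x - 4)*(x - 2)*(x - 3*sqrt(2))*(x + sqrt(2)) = x^4 - 6*x^3 - 2*sqrt(2)*x^3 + 2*x^2 + 12*sqrt(2)*x^2 - 16*sqrt(2)*x + 36*x - 48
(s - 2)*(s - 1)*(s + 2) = s^3 - s^2 - 4*s + 4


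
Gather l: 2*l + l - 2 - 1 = 3*l - 3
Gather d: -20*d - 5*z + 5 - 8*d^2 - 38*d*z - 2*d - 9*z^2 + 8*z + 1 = -8*d^2 + d*(-38*z - 22) - 9*z^2 + 3*z + 6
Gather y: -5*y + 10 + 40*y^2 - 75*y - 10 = 40*y^2 - 80*y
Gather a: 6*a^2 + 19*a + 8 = 6*a^2 + 19*a + 8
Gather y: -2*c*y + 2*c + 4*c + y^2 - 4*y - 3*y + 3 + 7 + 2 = 6*c + y^2 + y*(-2*c - 7) + 12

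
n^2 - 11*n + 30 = (n - 6)*(n - 5)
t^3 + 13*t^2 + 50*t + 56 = (t + 2)*(t + 4)*(t + 7)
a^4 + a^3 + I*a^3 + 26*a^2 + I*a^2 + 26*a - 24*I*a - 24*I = (a - 4*I)*(a + 6*I)*(-I*a - I)*(I*a + 1)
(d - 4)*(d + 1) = d^2 - 3*d - 4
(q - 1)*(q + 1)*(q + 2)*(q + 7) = q^4 + 9*q^3 + 13*q^2 - 9*q - 14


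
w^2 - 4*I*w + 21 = (w - 7*I)*(w + 3*I)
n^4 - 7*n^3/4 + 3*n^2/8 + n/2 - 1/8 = (n - 1)^2*(n - 1/4)*(n + 1/2)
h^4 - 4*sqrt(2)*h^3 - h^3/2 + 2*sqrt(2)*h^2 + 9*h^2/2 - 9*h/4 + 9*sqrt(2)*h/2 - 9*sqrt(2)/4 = (h - 1/2)*(h - 3*sqrt(2))*(h - 3*sqrt(2)/2)*(h + sqrt(2)/2)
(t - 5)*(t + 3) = t^2 - 2*t - 15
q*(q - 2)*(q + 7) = q^3 + 5*q^2 - 14*q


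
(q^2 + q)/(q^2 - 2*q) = (q + 1)/(q - 2)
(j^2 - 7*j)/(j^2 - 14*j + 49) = j/(j - 7)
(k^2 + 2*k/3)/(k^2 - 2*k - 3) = k*(3*k + 2)/(3*(k^2 - 2*k - 3))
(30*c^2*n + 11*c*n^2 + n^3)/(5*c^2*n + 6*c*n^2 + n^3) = (6*c + n)/(c + n)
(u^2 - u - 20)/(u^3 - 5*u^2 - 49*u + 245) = (u + 4)/(u^2 - 49)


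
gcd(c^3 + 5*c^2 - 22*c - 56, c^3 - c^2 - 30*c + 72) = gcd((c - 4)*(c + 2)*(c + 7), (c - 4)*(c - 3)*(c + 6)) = c - 4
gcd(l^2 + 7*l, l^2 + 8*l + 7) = l + 7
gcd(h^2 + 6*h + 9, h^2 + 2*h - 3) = h + 3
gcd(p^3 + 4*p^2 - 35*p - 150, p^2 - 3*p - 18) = p - 6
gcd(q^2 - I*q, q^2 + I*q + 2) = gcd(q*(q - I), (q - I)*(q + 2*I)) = q - I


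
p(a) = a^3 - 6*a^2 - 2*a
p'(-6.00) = 178.00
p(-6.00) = -420.00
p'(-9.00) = 349.00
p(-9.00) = -1197.00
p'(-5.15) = 139.37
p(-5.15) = -285.43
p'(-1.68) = 26.63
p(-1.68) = -18.32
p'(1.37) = -12.81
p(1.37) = -11.43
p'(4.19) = 0.39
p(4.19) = -40.16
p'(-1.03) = 13.54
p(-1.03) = -5.40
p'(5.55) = 23.81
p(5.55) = -24.96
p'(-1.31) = 18.87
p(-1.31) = -9.92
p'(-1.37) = 20.07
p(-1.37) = -11.09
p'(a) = 3*a^2 - 12*a - 2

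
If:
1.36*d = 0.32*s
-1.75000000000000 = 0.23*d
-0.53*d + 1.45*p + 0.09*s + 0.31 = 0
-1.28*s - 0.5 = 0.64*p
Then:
No Solution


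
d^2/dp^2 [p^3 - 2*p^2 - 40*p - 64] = 6*p - 4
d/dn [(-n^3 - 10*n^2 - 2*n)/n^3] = 2*(5*n + 2)/n^3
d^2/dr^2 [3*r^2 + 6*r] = 6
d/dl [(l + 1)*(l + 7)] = 2*l + 8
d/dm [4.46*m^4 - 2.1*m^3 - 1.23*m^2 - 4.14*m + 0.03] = 17.84*m^3 - 6.3*m^2 - 2.46*m - 4.14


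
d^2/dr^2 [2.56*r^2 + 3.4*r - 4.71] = 5.12000000000000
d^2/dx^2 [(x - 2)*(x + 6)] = 2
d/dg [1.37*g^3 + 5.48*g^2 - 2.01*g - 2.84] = 4.11*g^2 + 10.96*g - 2.01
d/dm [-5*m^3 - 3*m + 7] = -15*m^2 - 3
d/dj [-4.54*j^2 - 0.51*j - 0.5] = -9.08*j - 0.51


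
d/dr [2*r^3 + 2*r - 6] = 6*r^2 + 2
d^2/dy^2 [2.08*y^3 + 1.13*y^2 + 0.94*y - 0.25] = 12.48*y + 2.26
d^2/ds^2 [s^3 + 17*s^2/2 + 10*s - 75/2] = 6*s + 17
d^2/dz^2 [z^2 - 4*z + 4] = 2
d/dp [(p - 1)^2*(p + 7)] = (p - 1)*(3*p + 13)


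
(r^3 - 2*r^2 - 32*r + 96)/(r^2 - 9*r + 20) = (r^2 + 2*r - 24)/(r - 5)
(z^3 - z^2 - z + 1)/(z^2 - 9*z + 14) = (z^3 - z^2 - z + 1)/(z^2 - 9*z + 14)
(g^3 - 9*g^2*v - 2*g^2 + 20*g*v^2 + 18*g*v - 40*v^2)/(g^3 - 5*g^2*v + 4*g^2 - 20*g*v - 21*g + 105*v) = (g^2 - 4*g*v - 2*g + 8*v)/(g^2 + 4*g - 21)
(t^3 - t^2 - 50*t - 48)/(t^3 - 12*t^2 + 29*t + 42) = (t^2 - 2*t - 48)/(t^2 - 13*t + 42)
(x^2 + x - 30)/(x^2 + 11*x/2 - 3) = 2*(x - 5)/(2*x - 1)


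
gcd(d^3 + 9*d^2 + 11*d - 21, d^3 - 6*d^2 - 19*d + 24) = d^2 + 2*d - 3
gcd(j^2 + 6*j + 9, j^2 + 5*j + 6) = j + 3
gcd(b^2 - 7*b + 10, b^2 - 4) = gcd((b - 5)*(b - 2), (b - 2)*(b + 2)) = b - 2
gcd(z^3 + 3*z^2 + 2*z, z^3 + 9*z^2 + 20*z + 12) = z^2 + 3*z + 2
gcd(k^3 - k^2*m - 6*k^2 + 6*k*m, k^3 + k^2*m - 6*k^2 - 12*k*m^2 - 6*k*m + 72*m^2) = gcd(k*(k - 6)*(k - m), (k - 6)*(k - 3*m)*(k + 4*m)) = k - 6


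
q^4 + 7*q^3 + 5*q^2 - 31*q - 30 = (q - 2)*(q + 1)*(q + 3)*(q + 5)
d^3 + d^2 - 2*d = d*(d - 1)*(d + 2)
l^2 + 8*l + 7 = (l + 1)*(l + 7)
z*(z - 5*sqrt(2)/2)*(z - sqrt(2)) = z^3 - 7*sqrt(2)*z^2/2 + 5*z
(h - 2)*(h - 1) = h^2 - 3*h + 2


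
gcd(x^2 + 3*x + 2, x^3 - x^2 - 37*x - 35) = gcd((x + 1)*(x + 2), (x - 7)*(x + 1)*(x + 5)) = x + 1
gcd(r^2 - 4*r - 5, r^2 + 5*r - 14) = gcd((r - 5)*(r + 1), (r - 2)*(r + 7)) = 1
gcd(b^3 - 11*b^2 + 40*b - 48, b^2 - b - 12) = b - 4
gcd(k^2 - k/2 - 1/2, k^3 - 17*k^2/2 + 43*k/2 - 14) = k - 1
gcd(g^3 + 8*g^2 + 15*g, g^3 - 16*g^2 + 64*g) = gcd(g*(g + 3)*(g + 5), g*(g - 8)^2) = g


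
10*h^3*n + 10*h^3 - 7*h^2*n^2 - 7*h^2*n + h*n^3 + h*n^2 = (-5*h + n)*(-2*h + n)*(h*n + h)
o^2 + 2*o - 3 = (o - 1)*(o + 3)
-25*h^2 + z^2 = (-5*h + z)*(5*h + z)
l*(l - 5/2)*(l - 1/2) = l^3 - 3*l^2 + 5*l/4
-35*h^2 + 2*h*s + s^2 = (-5*h + s)*(7*h + s)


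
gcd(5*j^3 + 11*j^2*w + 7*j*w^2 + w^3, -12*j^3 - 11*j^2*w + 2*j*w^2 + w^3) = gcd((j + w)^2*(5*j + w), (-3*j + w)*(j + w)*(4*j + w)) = j + w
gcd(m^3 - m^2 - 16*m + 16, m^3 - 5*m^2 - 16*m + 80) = m^2 - 16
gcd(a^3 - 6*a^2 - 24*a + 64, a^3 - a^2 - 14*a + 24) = a^2 + 2*a - 8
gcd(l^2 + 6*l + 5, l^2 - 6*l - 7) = l + 1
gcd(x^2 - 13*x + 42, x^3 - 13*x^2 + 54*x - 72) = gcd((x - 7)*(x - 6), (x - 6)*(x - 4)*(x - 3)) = x - 6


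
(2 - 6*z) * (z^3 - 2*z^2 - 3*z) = -6*z^4 + 14*z^3 + 14*z^2 - 6*z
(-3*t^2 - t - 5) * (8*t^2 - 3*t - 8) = -24*t^4 + t^3 - 13*t^2 + 23*t + 40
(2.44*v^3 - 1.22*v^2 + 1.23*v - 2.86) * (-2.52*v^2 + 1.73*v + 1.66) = -6.1488*v^5 + 7.2956*v^4 - 1.1598*v^3 + 7.3099*v^2 - 2.906*v - 4.7476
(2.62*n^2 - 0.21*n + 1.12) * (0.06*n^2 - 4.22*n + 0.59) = 0.1572*n^4 - 11.069*n^3 + 2.4992*n^2 - 4.8503*n + 0.6608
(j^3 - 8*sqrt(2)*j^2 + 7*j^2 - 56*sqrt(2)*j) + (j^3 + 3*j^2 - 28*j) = 2*j^3 - 8*sqrt(2)*j^2 + 10*j^2 - 56*sqrt(2)*j - 28*j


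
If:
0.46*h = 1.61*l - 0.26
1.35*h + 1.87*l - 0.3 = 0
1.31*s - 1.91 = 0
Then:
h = -0.00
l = 0.16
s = 1.46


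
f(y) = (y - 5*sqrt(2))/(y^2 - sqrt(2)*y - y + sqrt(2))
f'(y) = (y - 5*sqrt(2))*(-2*y + 1 + sqrt(2))/(y^2 - sqrt(2)*y - y + sqrt(2))^2 + 1/(y^2 - sqrt(2)*y - y + sqrt(2)) = (y^2 - sqrt(2)*y - y + (y - 5*sqrt(2))*(-2*y + 1 + sqrt(2)) + sqrt(2))/(y^2 - sqrt(2)*y - y + sqrt(2))^2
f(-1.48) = -1.19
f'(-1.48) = -0.75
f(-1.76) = -1.01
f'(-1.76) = -0.57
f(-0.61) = -2.36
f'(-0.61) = -2.32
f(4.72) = -0.19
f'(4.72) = 0.19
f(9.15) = 0.03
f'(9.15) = 0.01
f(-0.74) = -2.08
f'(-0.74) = -1.90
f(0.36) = -9.95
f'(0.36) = -23.49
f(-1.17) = -1.47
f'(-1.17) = -1.07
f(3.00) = -1.28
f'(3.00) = 1.77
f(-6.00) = -0.25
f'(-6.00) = -0.05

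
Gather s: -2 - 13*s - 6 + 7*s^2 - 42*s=7*s^2 - 55*s - 8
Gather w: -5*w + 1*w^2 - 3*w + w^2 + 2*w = 2*w^2 - 6*w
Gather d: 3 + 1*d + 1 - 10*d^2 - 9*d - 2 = -10*d^2 - 8*d + 2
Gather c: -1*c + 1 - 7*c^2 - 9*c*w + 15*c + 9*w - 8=-7*c^2 + c*(14 - 9*w) + 9*w - 7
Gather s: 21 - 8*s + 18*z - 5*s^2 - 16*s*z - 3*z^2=-5*s^2 + s*(-16*z - 8) - 3*z^2 + 18*z + 21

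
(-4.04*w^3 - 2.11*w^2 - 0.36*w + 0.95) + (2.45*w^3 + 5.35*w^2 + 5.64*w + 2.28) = -1.59*w^3 + 3.24*w^2 + 5.28*w + 3.23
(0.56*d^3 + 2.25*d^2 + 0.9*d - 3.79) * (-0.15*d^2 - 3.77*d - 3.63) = -0.084*d^5 - 2.4487*d^4 - 10.6503*d^3 - 10.992*d^2 + 11.0213*d + 13.7577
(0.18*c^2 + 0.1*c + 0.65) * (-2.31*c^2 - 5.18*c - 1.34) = -0.4158*c^4 - 1.1634*c^3 - 2.2607*c^2 - 3.501*c - 0.871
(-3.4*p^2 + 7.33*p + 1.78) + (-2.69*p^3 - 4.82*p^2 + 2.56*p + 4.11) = -2.69*p^3 - 8.22*p^2 + 9.89*p + 5.89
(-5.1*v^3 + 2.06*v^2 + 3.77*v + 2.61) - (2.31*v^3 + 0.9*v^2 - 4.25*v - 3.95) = -7.41*v^3 + 1.16*v^2 + 8.02*v + 6.56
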